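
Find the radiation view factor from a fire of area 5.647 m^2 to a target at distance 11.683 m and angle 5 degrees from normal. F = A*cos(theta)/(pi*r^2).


cos(5 deg) = 0.99619
pi*r^2 = 428.80
F = 5.647 * 0.99619 / 428.80 = 0.013119

0.013119


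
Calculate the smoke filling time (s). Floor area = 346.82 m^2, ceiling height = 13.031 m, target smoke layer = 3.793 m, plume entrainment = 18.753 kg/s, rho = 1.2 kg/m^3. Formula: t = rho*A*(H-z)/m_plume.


H - z = 9.238 m
t = 1.2 * 346.82 * 9.238 / 18.753 = 205.02 s

205.02 s


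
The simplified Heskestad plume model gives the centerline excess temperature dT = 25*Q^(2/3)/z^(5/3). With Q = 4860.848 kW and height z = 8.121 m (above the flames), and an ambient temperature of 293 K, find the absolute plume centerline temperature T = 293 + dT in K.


Q^(2/3) = 286.95
z^(5/3) = 32.811
dT = 25 * 286.95 / 32.811 = 218.64 K
T = 293 + 218.64 = 511.64 K

511.64 K


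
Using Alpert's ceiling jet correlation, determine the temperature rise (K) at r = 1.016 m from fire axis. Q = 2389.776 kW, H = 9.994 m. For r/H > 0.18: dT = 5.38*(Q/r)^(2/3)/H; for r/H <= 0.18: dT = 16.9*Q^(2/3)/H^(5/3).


r/H = 1.016 / 9.994 = 0.10166
r/H <= 0.18, so dT = 16.9*Q^(2/3)/H^(5/3)
Q^(2/3) = 178.75
H^(5/3) = 46.369
dT = 16.9 * 178.75 / 46.369 = 65.147 K

65.147 K


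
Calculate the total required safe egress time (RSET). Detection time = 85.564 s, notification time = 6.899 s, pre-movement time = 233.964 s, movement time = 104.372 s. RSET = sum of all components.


Total = 85.564 + 6.899 + 233.964 + 104.372 = 430.799 s

430.799 s


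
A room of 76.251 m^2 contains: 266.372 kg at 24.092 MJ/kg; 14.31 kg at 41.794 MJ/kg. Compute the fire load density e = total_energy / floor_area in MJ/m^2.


Total energy = 266.372*24.092 + 14.31*41.794
= 6417.434 + 598.0721
= 7015.506 MJ
e = 7015.506 / 76.251 = 92.005 MJ/m^2

92.005 MJ/m^2


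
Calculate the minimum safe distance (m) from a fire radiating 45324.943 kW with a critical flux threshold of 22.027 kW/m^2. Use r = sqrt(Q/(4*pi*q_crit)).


4*pi*q_crit = 276.80
Q/(4*pi*q_crit) = 163.75
r = sqrt(163.75) = 12.796 m

12.796 m


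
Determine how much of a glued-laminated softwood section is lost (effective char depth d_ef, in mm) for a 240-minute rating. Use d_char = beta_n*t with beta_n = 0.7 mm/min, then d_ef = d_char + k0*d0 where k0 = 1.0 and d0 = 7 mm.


d_char = 0.7 * 240 = 168 mm
d_ef = 168 + 1.0*7 = 175 mm

175 mm


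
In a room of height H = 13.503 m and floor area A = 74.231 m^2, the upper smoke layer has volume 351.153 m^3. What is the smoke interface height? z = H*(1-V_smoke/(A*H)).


V/(A*H) = 0.35033
1 - 0.35033 = 0.64967
z = 13.503 * 0.64967 = 8.7725 m

8.7725 m


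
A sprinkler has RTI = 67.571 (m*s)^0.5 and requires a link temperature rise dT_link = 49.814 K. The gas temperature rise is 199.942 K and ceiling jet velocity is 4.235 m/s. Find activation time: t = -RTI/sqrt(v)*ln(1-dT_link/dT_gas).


dT_link/dT_gas = 0.24914
ln(1 - 0.24914) = -0.28654
t = -67.571 / sqrt(4.235) * -0.28654 = 9.4084 s

9.4084 s


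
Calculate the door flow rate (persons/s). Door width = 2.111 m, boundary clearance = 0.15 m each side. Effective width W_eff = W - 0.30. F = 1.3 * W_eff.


W_eff = 2.111 - 0.30 = 1.811 m
F = 1.3 * 1.811 = 2.3543 persons/s

2.3543 persons/s


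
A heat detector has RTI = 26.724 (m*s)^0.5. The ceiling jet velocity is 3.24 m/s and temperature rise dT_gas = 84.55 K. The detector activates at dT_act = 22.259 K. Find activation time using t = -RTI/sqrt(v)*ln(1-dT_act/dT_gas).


dT_act/dT_gas = 0.26326
ln(1 - 0.26326) = -0.30553
t = -26.724 / sqrt(3.24) * -0.30553 = 4.5360 s

4.5360 s


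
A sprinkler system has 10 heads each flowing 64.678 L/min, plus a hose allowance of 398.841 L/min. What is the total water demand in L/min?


Sprinkler demand = 10 * 64.678 = 646.78 L/min
Total = 646.78 + 398.841 = 1045.621 L/min

1045.621 L/min


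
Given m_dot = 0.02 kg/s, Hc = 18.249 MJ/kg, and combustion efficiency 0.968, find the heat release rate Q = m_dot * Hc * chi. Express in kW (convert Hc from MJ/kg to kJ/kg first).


Hc = 18.249 MJ/kg = 18.249 * 1000 kJ/kg = 18249 kJ/kg
Q = 0.02 kg/s * 18249 kJ/kg * 0.968 = 353.30 kW

353.30 kW


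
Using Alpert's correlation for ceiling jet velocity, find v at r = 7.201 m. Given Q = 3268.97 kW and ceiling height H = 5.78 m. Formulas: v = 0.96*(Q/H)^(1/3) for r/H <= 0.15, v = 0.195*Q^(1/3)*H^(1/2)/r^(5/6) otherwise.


r/H = 7.201 / 5.78 = 1.2458
r/H > 0.15, so v = 0.195*Q^(1/3)*H^(1/2)/r^(5/6)
Q^(1/3) = 14.841
H^(1/2) = 2.4042
r^(5/6) = 5.1820
v = 0.195 * 14.841 * 2.4042 / 5.1820 = 1.3427 m/s

1.3427 m/s


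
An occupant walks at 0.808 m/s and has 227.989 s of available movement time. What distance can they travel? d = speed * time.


d = 0.808 * 227.989 = 184.22 m

184.22 m


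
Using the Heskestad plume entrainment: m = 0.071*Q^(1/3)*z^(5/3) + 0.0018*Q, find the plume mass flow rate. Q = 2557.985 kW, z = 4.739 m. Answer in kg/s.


Q^(1/3) = 13.676
z^(5/3) = 13.370
First term = 0.071 * 13.676 * 13.370 = 12.983
Second term = 0.0018 * 2557.985 = 4.6044
m = 17.587 kg/s

17.587 kg/s


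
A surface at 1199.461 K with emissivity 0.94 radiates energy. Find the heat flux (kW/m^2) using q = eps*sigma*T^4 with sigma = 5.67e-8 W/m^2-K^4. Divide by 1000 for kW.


T^4 = 2.0699e+12
q = 0.94 * 5.67e-8 * 2.0699e+12 / 1000 = 110.32 kW/m^2

110.32 kW/m^2


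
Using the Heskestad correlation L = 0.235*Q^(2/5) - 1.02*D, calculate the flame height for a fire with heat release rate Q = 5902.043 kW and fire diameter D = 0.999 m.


Q^(2/5) = 32.240
0.235 * Q^(2/5) = 7.5765
1.02 * D = 1.0190
L = 6.5575 m

6.5575 m


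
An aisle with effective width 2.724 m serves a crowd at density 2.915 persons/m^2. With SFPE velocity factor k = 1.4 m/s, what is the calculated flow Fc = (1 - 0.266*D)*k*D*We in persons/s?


1 - 0.266*D = 1 - 0.266*2.915 = 0.22461
Fs = 0.22461 * 1.4 * 2.915 = 0.91663 persons/(s*m)
Fc = 0.91663 * 2.724 = 2.4969 persons/s

2.4969 persons/s


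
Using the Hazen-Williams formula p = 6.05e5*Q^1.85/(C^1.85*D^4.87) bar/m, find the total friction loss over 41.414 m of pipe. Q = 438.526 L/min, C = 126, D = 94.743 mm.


Q^1.85 = 77213
C^1.85 = 7685.7
D^4.87 = 4.2246e+09
p/m = 0.0014387 bar/m
p_total = 0.0014387 * 41.414 = 0.059583 bar

0.059583 bar


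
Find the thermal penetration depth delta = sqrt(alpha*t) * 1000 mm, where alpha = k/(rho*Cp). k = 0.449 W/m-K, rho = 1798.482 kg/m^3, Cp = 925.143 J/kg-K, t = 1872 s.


alpha = 0.449 / (1798.482 * 925.143) = 2.6986e-07 m^2/s
alpha * t = 0.00050517
delta = sqrt(0.00050517) * 1000 = 22.476 mm

22.476 mm


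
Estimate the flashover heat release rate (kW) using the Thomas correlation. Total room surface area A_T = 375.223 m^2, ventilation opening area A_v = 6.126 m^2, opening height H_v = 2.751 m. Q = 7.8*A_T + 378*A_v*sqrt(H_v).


7.8*A_T = 2926.7
sqrt(H_v) = 1.6586
378*A_v*sqrt(H_v) = 3840.7
Q = 2926.7 + 3840.7 = 6767.5 kW

6767.5 kW


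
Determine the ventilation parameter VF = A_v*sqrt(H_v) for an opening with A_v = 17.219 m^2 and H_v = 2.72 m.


sqrt(H_v) = 1.6492
VF = 17.219 * 1.6492 = 28.398 m^(5/2)

28.398 m^(5/2)


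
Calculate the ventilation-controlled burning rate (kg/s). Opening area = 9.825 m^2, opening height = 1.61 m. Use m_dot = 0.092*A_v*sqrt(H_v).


sqrt(H_v) = 1.2689
m_dot = 0.092 * 9.825 * 1.2689 = 1.1469 kg/s

1.1469 kg/s


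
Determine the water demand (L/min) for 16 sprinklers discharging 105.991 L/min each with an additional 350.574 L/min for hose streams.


Sprinkler demand = 16 * 105.991 = 1695.856 L/min
Total = 1695.856 + 350.574 = 2046.43 L/min

2046.43 L/min


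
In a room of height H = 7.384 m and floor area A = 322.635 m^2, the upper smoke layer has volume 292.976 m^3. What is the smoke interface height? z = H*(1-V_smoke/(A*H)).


V/(A*H) = 0.12298
1 - 0.12298 = 0.87702
z = 7.384 * 0.87702 = 6.4759 m

6.4759 m


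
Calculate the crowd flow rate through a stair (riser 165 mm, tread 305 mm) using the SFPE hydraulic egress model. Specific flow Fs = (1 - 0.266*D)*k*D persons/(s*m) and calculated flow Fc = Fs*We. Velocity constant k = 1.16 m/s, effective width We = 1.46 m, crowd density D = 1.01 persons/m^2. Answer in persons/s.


1 - 0.266*D = 1 - 0.266*1.01 = 0.73134
Fs = 0.73134 * 1.16 * 1.01 = 0.85684 persons/(s*m)
Fc = 0.85684 * 1.46 = 1.2510 persons/s

1.2510 persons/s


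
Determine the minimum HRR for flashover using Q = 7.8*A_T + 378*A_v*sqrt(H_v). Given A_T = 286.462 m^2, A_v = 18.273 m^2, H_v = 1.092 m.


7.8*A_T = 2234.4
sqrt(H_v) = 1.0450
378*A_v*sqrt(H_v) = 7217.9
Q = 2234.4 + 7217.9 = 9452.3 kW

9452.3 kW


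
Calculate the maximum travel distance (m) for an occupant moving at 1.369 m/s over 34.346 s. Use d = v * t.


d = 1.369 * 34.346 = 47.020 m

47.020 m


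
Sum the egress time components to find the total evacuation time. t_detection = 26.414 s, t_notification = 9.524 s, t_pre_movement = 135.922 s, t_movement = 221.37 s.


Total = 26.414 + 9.524 + 135.922 + 221.37 = 393.23 s

393.23 s


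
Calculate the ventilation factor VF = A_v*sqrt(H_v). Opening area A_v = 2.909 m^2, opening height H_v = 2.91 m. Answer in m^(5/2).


sqrt(H_v) = 1.7059
VF = 2.909 * 1.7059 = 4.9624 m^(5/2)

4.9624 m^(5/2)


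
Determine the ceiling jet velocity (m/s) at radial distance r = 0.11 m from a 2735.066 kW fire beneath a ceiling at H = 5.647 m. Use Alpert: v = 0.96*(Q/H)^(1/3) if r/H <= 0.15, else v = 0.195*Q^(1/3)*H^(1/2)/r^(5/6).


r/H = 0.11 / 5.647 = 0.019479
r/H <= 0.15, so v = 0.96*(Q/H)^(1/3)
Q/H = 484.34
(Q/H)^(1/3) = 7.8533
v = 0.96 * 7.8533 = 7.5391 m/s

7.5391 m/s


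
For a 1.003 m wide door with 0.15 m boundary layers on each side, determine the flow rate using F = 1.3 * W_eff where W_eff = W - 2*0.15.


W_eff = 1.003 - 0.30 = 0.703 m
F = 1.3 * 0.703 = 0.91390 persons/s

0.91390 persons/s


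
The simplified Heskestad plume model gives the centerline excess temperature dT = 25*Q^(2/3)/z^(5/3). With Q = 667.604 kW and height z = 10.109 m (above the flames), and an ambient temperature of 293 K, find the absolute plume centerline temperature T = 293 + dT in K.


Q^(2/3) = 76.386
z^(5/3) = 47.262
dT = 25 * 76.386 / 47.262 = 40.405 K
T = 293 + 40.405 = 333.41 K

333.41 K


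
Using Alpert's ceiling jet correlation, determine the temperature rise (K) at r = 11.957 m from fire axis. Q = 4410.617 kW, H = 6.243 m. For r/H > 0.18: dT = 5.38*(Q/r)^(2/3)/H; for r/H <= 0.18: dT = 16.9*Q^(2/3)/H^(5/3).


r/H = 11.957 / 6.243 = 1.9153
r/H > 0.18, so dT = 5.38*(Q/r)^(2/3)/H
Q/r = 368.87
(Q/r)^(2/3) = 51.434
dT = 5.38 * 51.434 / 6.243 = 44.324 K

44.324 K


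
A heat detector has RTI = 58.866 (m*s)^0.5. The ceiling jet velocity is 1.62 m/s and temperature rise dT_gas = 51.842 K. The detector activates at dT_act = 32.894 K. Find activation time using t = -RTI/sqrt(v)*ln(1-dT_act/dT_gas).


dT_act/dT_gas = 0.63450
ln(1 - 0.63450) = -1.0065
t = -58.866 / sqrt(1.62) * -1.0065 = 46.550 s

46.550 s


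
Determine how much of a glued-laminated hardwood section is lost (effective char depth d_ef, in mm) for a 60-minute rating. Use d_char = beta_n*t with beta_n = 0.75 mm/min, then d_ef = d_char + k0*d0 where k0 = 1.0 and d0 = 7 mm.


d_char = 0.75 * 60 = 45 mm
d_ef = 45 + 1.0*7 = 52 mm

52 mm


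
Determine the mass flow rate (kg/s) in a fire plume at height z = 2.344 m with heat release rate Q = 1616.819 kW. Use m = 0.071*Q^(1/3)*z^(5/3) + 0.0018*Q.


Q^(1/3) = 11.737
z^(5/3) = 4.1361
First term = 0.071 * 11.737 * 4.1361 = 3.4467
Second term = 0.0018 * 1616.819 = 2.9103
m = 6.3570 kg/s

6.3570 kg/s


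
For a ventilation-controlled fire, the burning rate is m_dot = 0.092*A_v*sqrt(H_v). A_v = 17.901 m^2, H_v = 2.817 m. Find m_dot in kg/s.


sqrt(H_v) = 1.6784
m_dot = 0.092 * 17.901 * 1.6784 = 2.7641 kg/s

2.7641 kg/s


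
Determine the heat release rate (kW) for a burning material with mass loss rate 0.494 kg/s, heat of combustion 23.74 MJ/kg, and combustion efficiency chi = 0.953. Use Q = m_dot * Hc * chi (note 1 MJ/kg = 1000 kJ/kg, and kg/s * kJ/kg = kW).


Hc = 23.74 MJ/kg = 23.74 * 1000 kJ/kg = 23740 kJ/kg
Q = 0.494 kg/s * 23740 kJ/kg * 0.953 = 11176 kW

11176 kW


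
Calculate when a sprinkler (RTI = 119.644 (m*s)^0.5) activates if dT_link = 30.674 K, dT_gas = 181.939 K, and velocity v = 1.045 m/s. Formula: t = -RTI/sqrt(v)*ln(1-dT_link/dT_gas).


dT_link/dT_gas = 0.16859
ln(1 - 0.16859) = -0.18464
t = -119.644 / sqrt(1.045) * -0.18464 = 21.610 s

21.610 s


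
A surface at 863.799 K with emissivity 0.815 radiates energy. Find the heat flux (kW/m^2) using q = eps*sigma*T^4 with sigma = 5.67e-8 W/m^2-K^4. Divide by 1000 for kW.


T^4 = 5.5674e+11
q = 0.815 * 5.67e-8 * 5.5674e+11 / 1000 = 25.727 kW/m^2

25.727 kW/m^2


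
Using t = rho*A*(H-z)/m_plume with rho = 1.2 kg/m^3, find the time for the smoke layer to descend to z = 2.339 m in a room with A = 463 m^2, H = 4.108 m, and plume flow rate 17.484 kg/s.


H - z = 1.769 m
t = 1.2 * 463 * 1.769 / 17.484 = 56.215 s

56.215 s


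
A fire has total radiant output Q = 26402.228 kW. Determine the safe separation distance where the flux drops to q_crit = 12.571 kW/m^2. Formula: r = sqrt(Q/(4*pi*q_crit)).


4*pi*q_crit = 157.97
Q/(4*pi*q_crit) = 167.13
r = sqrt(167.13) = 12.928 m

12.928 m


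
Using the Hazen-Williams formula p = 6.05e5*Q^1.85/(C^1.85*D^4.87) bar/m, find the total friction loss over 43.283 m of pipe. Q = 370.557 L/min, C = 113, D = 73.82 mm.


Q^1.85 = 56543
C^1.85 = 6283.4
D^4.87 = 1.2532e+09
p/m = 0.0043444 bar/m
p_total = 0.0043444 * 43.283 = 0.18804 bar

0.18804 bar


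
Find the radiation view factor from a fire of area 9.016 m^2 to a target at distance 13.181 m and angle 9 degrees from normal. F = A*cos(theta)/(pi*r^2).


cos(9 deg) = 0.98769
pi*r^2 = 545.82
F = 9.016 * 0.98769 / 545.82 = 0.016315

0.016315


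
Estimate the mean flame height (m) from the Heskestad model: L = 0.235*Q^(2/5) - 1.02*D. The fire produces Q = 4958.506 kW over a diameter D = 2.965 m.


Q^(2/5) = 30.070
0.235 * Q^(2/5) = 7.0666
1.02 * D = 3.0243
L = 4.0423 m

4.0423 m


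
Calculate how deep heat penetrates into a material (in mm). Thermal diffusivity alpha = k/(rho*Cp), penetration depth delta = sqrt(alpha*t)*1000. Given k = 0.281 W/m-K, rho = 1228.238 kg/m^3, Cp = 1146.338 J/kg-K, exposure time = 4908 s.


alpha = 0.281 / (1228.238 * 1146.338) = 1.9958e-07 m^2/s
alpha * t = 0.00097953
delta = sqrt(0.00097953) * 1000 = 31.297 mm

31.297 mm


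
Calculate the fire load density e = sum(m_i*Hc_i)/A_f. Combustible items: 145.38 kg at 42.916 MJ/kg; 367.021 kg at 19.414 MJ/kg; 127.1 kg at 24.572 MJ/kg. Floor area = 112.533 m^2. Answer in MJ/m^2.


Total energy = 145.38*42.916 + 367.021*19.414 + 127.1*24.572
= 6239.128 + 7125.346 + 3123.101
= 16487.57 MJ
e = 16487.57 / 112.533 = 146.51 MJ/m^2

146.51 MJ/m^2


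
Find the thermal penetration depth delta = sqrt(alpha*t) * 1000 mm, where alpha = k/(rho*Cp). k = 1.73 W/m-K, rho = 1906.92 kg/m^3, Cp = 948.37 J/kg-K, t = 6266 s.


alpha = 1.73 / (1906.92 * 948.37) = 9.5661e-07 m^2/s
alpha * t = 0.0059941
delta = sqrt(0.0059941) * 1000 = 77.422 mm

77.422 mm


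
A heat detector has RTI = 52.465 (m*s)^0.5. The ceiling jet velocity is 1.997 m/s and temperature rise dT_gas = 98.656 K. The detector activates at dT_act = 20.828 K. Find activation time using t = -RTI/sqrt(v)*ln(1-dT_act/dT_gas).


dT_act/dT_gas = 0.21112
ln(1 - 0.21112) = -0.23714
t = -52.465 / sqrt(1.997) * -0.23714 = 8.8040 s

8.8040 s


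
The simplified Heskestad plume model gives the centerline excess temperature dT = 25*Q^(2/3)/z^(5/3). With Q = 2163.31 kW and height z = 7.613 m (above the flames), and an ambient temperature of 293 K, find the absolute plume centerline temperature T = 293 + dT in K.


Q^(2/3) = 167.27
z^(5/3) = 29.462
dT = 25 * 167.27 / 29.462 = 141.94 K
T = 293 + 141.94 = 434.94 K

434.94 K


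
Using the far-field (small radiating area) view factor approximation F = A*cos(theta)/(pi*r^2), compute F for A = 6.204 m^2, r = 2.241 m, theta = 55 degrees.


cos(55 deg) = 0.57358
pi*r^2 = 15.777
F = 6.204 * 0.57358 / 15.777 = 0.22554

0.22554


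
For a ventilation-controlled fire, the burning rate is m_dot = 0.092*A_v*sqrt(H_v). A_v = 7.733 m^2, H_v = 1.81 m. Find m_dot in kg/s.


sqrt(H_v) = 1.3454
m_dot = 0.092 * 7.733 * 1.3454 = 0.95714 kg/s

0.95714 kg/s


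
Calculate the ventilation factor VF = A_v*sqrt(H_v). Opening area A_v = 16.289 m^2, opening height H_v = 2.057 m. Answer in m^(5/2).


sqrt(H_v) = 1.4342
VF = 16.289 * 1.4342 = 23.362 m^(5/2)

23.362 m^(5/2)


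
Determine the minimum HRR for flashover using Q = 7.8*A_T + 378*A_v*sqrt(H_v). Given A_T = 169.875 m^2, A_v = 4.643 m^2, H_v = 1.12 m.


7.8*A_T = 1325.025
sqrt(H_v) = 1.0583
378*A_v*sqrt(H_v) = 1857.4
Q = 1325.025 + 1857.4 = 3182.4 kW

3182.4 kW


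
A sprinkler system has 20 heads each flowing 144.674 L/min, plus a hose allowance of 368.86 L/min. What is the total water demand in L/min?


Sprinkler demand = 20 * 144.674 = 2893.48 L/min
Total = 2893.48 + 368.86 = 3262.34 L/min

3262.34 L/min


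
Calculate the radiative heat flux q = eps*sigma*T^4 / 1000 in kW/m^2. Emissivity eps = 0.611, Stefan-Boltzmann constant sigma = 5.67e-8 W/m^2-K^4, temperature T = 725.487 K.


T^4 = 2.7702e+11
q = 0.611 * 5.67e-8 * 2.7702e+11 / 1000 = 9.5972 kW/m^2

9.5972 kW/m^2


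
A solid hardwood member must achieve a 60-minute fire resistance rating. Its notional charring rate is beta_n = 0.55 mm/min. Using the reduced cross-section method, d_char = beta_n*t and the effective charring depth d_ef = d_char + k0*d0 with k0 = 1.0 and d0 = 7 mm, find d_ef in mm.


d_char = 0.55 * 60 = 33 mm
d_ef = 33 + 1.0*7 = 40 mm

40 mm


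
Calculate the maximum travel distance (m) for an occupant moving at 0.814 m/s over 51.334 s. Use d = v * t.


d = 0.814 * 51.334 = 41.786 m

41.786 m


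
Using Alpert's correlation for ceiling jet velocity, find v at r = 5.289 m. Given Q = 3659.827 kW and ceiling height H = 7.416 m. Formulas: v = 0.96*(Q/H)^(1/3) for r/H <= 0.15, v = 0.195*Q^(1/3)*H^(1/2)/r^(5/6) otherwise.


r/H = 5.289 / 7.416 = 0.71319
r/H > 0.15, so v = 0.195*Q^(1/3)*H^(1/2)/r^(5/6)
Q^(1/3) = 15.411
H^(1/2) = 2.7232
r^(5/6) = 4.0069
v = 0.195 * 15.411 * 2.7232 / 4.0069 = 2.0423 m/s

2.0423 m/s


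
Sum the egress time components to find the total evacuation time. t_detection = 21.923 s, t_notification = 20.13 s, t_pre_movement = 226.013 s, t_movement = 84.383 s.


Total = 21.923 + 20.13 + 226.013 + 84.383 = 352.449 s

352.449 s


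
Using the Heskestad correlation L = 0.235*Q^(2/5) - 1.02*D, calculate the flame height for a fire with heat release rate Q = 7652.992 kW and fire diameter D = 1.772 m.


Q^(2/5) = 35.771
0.235 * Q^(2/5) = 8.4062
1.02 * D = 1.8074
L = 6.5988 m

6.5988 m


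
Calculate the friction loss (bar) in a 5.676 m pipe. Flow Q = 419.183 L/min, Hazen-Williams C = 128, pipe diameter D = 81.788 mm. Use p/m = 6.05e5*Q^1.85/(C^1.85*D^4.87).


Q^1.85 = 71031
C^1.85 = 7913.0
D^4.87 = 2.0644e+09
p/m = 0.0026307 bar/m
p_total = 0.0026307 * 5.676 = 0.014932 bar

0.014932 bar


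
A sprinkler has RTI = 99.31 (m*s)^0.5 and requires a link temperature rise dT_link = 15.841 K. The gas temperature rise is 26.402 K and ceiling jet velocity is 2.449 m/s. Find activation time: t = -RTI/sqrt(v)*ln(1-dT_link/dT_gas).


dT_link/dT_gas = 0.59999
ln(1 - 0.59999) = -0.91627
t = -99.31 / sqrt(2.449) * -0.91627 = 58.146 s

58.146 s


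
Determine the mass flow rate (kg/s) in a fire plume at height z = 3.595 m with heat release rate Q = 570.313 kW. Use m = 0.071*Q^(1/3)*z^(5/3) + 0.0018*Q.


Q^(1/3) = 8.2929
z^(5/3) = 8.4365
First term = 0.071 * 8.2929 * 8.4365 = 4.9674
Second term = 0.0018 * 570.313 = 1.0266
m = 5.9939 kg/s

5.9939 kg/s


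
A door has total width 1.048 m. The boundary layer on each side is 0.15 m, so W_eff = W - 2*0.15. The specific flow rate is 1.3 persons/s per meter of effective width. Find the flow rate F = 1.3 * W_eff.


W_eff = 1.048 - 0.30 = 0.748 m
F = 1.3 * 0.748 = 0.97240 persons/s

0.97240 persons/s


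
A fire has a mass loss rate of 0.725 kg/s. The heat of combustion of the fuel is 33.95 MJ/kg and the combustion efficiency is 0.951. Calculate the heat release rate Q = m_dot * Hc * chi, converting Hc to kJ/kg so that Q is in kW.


Hc = 33.95 MJ/kg = 33.95 * 1000 kJ/kg = 33950 kJ/kg
Q = 0.725 kg/s * 33950 kJ/kg * 0.951 = 23408 kW

23408 kW


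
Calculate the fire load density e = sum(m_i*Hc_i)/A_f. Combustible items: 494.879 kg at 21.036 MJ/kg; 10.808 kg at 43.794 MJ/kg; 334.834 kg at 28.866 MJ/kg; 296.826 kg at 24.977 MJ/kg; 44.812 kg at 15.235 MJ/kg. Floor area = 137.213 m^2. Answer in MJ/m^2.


Total energy = 494.879*21.036 + 10.808*43.794 + 334.834*28.866 + 296.826*24.977 + 44.812*15.235
= 10410.27 + 473.3256 + 9665.318 + 7413.823 + 682.7108
= 28645.45 MJ
e = 28645.45 / 137.213 = 208.77 MJ/m^2

208.77 MJ/m^2


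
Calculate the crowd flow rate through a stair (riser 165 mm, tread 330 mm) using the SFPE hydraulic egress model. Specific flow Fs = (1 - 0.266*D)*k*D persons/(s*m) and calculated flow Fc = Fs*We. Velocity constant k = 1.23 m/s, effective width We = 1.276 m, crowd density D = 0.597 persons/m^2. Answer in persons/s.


1 - 0.266*D = 1 - 0.266*0.597 = 0.84120
Fs = 0.84120 * 1.23 * 0.597 = 0.61770 persons/(s*m)
Fc = 0.61770 * 1.276 = 0.78819 persons/s

0.78819 persons/s


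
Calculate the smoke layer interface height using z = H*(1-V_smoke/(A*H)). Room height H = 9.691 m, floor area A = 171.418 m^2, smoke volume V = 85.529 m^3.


V/(A*H) = 0.051486
1 - 0.051486 = 0.94851
z = 9.691 * 0.94851 = 9.1921 m

9.1921 m


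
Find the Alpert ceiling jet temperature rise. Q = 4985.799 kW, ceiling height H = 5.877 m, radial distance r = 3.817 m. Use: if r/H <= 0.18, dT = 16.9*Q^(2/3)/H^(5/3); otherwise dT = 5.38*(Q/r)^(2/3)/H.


r/H = 3.817 / 5.877 = 0.64948
r/H > 0.18, so dT = 5.38*(Q/r)^(2/3)/H
Q/r = 1306.2
(Q/r)^(2/3) = 119.49
dT = 5.38 * 119.49 / 5.877 = 109.39 K

109.39 K


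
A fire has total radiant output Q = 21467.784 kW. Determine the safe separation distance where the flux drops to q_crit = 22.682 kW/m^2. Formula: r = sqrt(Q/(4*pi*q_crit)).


4*pi*q_crit = 285.03
Q/(4*pi*q_crit) = 75.318
r = sqrt(75.318) = 8.6786 m

8.6786 m


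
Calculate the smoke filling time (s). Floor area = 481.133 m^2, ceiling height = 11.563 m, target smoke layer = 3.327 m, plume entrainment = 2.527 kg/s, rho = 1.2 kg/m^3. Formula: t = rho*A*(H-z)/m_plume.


H - z = 8.236 m
t = 1.2 * 481.133 * 8.236 / 2.527 = 1881.7 s

1881.7 s


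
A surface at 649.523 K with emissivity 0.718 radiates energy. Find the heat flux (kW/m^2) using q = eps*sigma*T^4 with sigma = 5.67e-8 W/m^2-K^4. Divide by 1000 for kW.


T^4 = 1.7798e+11
q = 0.718 * 5.67e-8 * 1.7798e+11 / 1000 = 7.2458 kW/m^2

7.2458 kW/m^2


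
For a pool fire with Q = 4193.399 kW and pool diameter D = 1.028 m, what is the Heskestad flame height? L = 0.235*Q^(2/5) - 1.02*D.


Q^(2/5) = 28.121
0.235 * Q^(2/5) = 6.6084
1.02 * D = 1.0486
L = 5.5598 m

5.5598 m


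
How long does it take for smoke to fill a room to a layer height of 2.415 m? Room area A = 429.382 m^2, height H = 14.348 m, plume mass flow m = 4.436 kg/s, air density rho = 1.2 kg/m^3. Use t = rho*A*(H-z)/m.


H - z = 11.933 m
t = 1.2 * 429.382 * 11.933 / 4.436 = 1386.1 s

1386.1 s


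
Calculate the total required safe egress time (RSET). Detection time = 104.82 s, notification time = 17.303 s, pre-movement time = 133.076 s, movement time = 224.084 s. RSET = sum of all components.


Total = 104.82 + 17.303 + 133.076 + 224.084 = 479.283 s

479.283 s


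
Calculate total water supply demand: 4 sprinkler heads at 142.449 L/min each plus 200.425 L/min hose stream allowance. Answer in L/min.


Sprinkler demand = 4 * 142.449 = 569.796 L/min
Total = 569.796 + 200.425 = 770.221 L/min

770.221 L/min


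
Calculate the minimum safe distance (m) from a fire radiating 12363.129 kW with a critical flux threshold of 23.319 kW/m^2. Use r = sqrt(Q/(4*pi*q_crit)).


4*pi*q_crit = 293.04
Q/(4*pi*q_crit) = 42.190
r = sqrt(42.190) = 6.4954 m

6.4954 m


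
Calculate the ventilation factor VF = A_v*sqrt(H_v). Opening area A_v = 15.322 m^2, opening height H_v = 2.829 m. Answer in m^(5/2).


sqrt(H_v) = 1.6820
VF = 15.322 * 1.6820 = 25.771 m^(5/2)

25.771 m^(5/2)


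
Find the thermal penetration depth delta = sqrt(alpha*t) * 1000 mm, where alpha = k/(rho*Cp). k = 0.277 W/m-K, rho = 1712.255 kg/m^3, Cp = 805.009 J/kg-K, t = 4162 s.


alpha = 0.277 / (1712.255 * 805.009) = 2.0096e-07 m^2/s
alpha * t = 0.00083640
delta = sqrt(0.00083640) * 1000 = 28.921 mm

28.921 mm


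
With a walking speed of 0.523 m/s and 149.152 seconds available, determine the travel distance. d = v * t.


d = 0.523 * 149.152 = 78.006 m

78.006 m


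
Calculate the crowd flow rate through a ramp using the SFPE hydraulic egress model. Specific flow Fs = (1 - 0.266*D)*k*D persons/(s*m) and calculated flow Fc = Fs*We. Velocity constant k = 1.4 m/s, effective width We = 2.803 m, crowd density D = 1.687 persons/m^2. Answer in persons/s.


1 - 0.266*D = 1 - 0.266*1.687 = 0.55126
Fs = 0.55126 * 1.4 * 1.687 = 1.3020 persons/(s*m)
Fc = 1.3020 * 2.803 = 3.6494 persons/s

3.6494 persons/s


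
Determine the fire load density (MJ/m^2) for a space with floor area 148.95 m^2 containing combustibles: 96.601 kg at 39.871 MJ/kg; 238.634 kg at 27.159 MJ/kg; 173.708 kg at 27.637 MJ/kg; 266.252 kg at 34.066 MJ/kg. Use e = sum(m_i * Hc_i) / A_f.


Total energy = 96.601*39.871 + 238.634*27.159 + 173.708*27.637 + 266.252*34.066
= 3851.578 + 6481.061 + 4800.768 + 9070.141
= 24203.55 MJ
e = 24203.55 / 148.95 = 162.49 MJ/m^2

162.49 MJ/m^2


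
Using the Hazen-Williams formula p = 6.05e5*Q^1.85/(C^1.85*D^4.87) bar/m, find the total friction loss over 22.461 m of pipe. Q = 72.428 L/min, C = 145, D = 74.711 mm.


Q^1.85 = 2759.5
C^1.85 = 9966.2
D^4.87 = 1.3286e+09
p/m = 0.00012609 bar/m
p_total = 0.00012609 * 22.461 = 0.0028320 bar

0.0028320 bar


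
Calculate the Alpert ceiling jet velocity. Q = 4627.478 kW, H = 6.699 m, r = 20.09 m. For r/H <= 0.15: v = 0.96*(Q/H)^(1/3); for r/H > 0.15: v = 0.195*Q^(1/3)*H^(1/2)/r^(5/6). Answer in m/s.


r/H = 20.09 / 6.699 = 2.9990
r/H > 0.15, so v = 0.195*Q^(1/3)*H^(1/2)/r^(5/6)
Q^(1/3) = 16.664
H^(1/2) = 2.5882
r^(5/6) = 12.185
v = 0.195 * 16.664 * 2.5882 / 12.185 = 0.69025 m/s

0.69025 m/s


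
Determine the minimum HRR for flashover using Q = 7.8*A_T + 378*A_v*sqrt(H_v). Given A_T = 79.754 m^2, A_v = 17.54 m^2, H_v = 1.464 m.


7.8*A_T = 622.08
sqrt(H_v) = 1.2100
378*A_v*sqrt(H_v) = 8022.2
Q = 622.08 + 8022.2 = 8644.3 kW

8644.3 kW


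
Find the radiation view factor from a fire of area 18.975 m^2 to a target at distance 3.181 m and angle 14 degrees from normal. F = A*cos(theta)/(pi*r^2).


cos(14 deg) = 0.97030
pi*r^2 = 31.789
F = 18.975 * 0.97030 / 31.789 = 0.57917

0.57917


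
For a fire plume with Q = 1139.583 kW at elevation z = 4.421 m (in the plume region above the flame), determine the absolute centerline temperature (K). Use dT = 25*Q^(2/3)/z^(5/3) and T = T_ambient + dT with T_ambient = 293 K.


Q^(2/3) = 109.10
z^(5/3) = 11.909
dT = 25 * 109.10 / 11.909 = 229.04 K
T = 293 + 229.04 = 522.04 K

522.04 K


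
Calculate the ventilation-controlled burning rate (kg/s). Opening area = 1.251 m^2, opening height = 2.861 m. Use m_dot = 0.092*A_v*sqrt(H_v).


sqrt(H_v) = 1.6914
m_dot = 0.092 * 1.251 * 1.6914 = 0.19467 kg/s

0.19467 kg/s


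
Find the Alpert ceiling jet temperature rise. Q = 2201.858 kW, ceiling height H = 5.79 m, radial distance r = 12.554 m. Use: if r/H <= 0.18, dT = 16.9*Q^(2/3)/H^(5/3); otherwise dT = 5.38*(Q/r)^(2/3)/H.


r/H = 12.554 / 5.79 = 2.1682
r/H > 0.18, so dT = 5.38*(Q/r)^(2/3)/H
Q/r = 175.39
(Q/r)^(2/3) = 31.333
dT = 5.38 * 31.333 / 5.79 = 29.114 K

29.114 K


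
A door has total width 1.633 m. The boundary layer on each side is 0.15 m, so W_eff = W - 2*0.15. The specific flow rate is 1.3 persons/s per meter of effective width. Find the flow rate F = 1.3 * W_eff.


W_eff = 1.633 - 0.30 = 1.333 m
F = 1.3 * 1.333 = 1.7329 persons/s

1.7329 persons/s


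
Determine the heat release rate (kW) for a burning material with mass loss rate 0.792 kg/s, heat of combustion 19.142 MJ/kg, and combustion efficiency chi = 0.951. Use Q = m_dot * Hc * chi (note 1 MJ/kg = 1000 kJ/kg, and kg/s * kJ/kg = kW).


Hc = 19.142 MJ/kg = 19.142 * 1000 kJ/kg = 19142 kJ/kg
Q = 0.792 kg/s * 19142 kJ/kg * 0.951 = 14418 kW

14418 kW


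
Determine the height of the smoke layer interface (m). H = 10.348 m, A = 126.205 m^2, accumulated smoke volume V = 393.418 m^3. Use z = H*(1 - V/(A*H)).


V/(A*H) = 0.30125
1 - 0.30125 = 0.69875
z = 10.348 * 0.69875 = 7.2307 m

7.2307 m


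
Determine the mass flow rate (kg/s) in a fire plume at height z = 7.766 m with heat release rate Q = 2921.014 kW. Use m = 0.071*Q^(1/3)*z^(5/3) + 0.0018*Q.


Q^(1/3) = 14.295
z^(5/3) = 30.455
First term = 0.071 * 14.295 * 30.455 = 30.910
Second term = 0.0018 * 2921.014 = 5.2578
m = 36.168 kg/s

36.168 kg/s


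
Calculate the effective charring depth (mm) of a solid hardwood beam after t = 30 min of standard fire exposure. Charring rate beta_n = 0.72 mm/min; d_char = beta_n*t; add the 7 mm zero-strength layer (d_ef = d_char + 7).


d_char = 0.72 * 30 = 21.6 mm
d_ef = 21.6 + 1.0*7 = 28.6 mm

28.6 mm


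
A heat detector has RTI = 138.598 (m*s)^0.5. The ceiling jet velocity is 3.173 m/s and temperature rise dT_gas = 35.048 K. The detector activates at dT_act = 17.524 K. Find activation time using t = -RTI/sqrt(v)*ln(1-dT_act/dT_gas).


dT_act/dT_gas = 0.5
ln(1 - 0.5) = -0.69315
t = -138.598 / sqrt(3.173) * -0.69315 = 53.932 s

53.932 s


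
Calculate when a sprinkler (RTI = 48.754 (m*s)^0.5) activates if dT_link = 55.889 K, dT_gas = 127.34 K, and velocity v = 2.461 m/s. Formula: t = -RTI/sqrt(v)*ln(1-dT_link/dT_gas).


dT_link/dT_gas = 0.43890
ln(1 - 0.43890) = -0.57785
t = -48.754 / sqrt(2.461) * -0.57785 = 17.958 s

17.958 s


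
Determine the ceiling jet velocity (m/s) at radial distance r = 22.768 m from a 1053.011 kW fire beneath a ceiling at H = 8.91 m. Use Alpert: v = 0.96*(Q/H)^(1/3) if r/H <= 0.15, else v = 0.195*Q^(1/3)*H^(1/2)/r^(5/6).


r/H = 22.768 / 8.91 = 2.5553
r/H > 0.15, so v = 0.195*Q^(1/3)*H^(1/2)/r^(5/6)
Q^(1/3) = 10.174
H^(1/2) = 2.9850
r^(5/6) = 13.524
v = 0.195 * 10.174 * 2.9850 / 13.524 = 0.43787 m/s

0.43787 m/s


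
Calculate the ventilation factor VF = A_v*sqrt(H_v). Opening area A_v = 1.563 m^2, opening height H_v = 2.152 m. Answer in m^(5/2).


sqrt(H_v) = 1.4670
VF = 1.563 * 1.4670 = 2.2929 m^(5/2)

2.2929 m^(5/2)


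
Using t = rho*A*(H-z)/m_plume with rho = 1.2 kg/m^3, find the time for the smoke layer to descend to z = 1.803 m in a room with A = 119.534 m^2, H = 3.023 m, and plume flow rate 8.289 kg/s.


H - z = 1.22 m
t = 1.2 * 119.534 * 1.22 / 8.289 = 21.112 s

21.112 s


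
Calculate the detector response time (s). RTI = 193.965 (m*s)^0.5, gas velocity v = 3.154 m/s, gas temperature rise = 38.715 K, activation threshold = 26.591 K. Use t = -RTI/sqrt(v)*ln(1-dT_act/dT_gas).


dT_act/dT_gas = 0.68684
ln(1 - 0.68684) = -1.1610
t = -193.965 / sqrt(3.154) * -1.1610 = 126.81 s

126.81 s


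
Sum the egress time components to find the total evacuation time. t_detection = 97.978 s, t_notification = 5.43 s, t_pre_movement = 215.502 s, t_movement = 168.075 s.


Total = 97.978 + 5.43 + 215.502 + 168.075 = 486.985 s

486.985 s


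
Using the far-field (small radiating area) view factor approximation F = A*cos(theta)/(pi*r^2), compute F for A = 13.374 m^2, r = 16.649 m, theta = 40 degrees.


cos(40 deg) = 0.76604
pi*r^2 = 870.82
F = 13.374 * 0.76604 / 870.82 = 0.011765

0.011765


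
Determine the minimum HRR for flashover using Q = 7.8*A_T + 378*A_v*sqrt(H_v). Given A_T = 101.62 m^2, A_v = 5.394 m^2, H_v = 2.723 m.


7.8*A_T = 792.636
sqrt(H_v) = 1.6502
378*A_v*sqrt(H_v) = 3364.5
Q = 792.636 + 3364.5 = 4157.2 kW

4157.2 kW


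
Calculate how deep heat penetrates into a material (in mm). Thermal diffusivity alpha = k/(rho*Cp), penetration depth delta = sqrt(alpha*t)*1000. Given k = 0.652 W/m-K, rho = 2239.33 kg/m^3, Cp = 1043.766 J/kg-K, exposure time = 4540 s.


alpha = 0.652 / (2239.33 * 1043.766) = 2.7895e-07 m^2/s
alpha * t = 0.0012664
delta = sqrt(0.0012664) * 1000 = 35.587 mm

35.587 mm


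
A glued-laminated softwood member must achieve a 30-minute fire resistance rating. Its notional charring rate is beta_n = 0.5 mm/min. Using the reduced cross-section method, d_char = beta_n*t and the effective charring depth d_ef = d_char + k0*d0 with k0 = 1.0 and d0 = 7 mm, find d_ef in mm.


d_char = 0.5 * 30 = 15 mm
d_ef = 15 + 1.0*7 = 22 mm

22 mm


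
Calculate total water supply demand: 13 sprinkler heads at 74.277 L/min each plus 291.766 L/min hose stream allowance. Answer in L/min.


Sprinkler demand = 13 * 74.277 = 965.601 L/min
Total = 965.601 + 291.766 = 1257.367 L/min

1257.367 L/min


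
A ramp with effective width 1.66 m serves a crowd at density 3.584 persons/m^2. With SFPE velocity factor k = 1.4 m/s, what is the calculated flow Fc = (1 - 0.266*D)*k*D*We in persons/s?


1 - 0.266*D = 1 - 0.266*3.584 = 0.046656
Fs = 0.046656 * 1.4 * 3.584 = 0.23410 persons/(s*m)
Fc = 0.23410 * 1.66 = 0.38861 persons/s

0.38861 persons/s


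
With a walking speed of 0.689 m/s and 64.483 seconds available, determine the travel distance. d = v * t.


d = 0.689 * 64.483 = 44.429 m

44.429 m


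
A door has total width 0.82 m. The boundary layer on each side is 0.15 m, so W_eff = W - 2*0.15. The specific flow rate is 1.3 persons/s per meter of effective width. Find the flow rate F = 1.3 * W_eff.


W_eff = 0.82 - 0.30 = 0.52 m
F = 1.3 * 0.52 = 0.676 persons/s

0.676 persons/s


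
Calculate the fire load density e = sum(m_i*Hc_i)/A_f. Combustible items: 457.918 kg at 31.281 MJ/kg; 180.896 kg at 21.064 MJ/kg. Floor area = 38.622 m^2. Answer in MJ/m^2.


Total energy = 457.918*31.281 + 180.896*21.064
= 14324.13 + 3810.393
= 18134.53 MJ
e = 18134.53 / 38.622 = 469.54 MJ/m^2

469.54 MJ/m^2


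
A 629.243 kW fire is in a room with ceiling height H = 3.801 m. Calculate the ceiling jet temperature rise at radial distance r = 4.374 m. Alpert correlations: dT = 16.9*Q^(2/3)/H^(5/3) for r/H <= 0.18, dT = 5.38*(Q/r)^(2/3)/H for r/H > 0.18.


r/H = 4.374 / 3.801 = 1.1507
r/H > 0.18, so dT = 5.38*(Q/r)^(2/3)/H
Q/r = 143.86
(Q/r)^(2/3) = 27.455
dT = 5.38 * 27.455 / 3.801 = 38.861 K

38.861 K


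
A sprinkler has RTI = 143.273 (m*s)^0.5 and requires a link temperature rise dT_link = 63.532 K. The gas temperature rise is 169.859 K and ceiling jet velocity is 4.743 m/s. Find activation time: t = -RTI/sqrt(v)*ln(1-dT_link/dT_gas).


dT_link/dT_gas = 0.37403
ln(1 - 0.37403) = -0.46845
t = -143.273 / sqrt(4.743) * -0.46845 = 30.818 s

30.818 s


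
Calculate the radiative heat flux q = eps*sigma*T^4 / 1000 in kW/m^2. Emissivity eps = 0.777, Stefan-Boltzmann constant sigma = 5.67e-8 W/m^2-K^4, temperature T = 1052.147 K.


T^4 = 1.2255e+12
q = 0.777 * 5.67e-8 * 1.2255e+12 / 1000 = 53.990 kW/m^2

53.990 kW/m^2


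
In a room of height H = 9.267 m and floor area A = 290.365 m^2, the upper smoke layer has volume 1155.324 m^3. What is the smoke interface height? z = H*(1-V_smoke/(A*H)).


V/(A*H) = 0.42936
1 - 0.42936 = 0.57064
z = 9.267 * 0.57064 = 5.2881 m

5.2881 m


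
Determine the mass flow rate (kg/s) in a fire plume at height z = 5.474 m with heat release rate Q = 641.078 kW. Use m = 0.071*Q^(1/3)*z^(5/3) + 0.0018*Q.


Q^(1/3) = 8.6226
z^(5/3) = 17.002
First term = 0.071 * 8.6226 * 17.002 = 10.409
Second term = 0.0018 * 641.078 = 1.1539
m = 11.563 kg/s

11.563 kg/s


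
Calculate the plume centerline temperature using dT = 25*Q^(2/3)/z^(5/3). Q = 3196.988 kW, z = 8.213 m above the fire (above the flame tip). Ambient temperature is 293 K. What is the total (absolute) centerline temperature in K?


Q^(2/3) = 217.02
z^(5/3) = 33.433
dT = 25 * 217.02 / 33.433 = 162.28 K
T = 293 + 162.28 = 455.28 K

455.28 K


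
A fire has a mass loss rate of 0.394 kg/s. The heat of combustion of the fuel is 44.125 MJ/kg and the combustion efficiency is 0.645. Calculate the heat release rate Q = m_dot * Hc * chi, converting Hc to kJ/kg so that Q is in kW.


Hc = 44.125 MJ/kg = 44.125 * 1000 kJ/kg = 44125 kJ/kg
Q = 0.394 kg/s * 44125 kJ/kg * 0.645 = 11213 kW

11213 kW


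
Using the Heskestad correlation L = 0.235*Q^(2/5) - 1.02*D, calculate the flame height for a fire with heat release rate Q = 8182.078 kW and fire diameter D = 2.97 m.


Q^(2/5) = 36.741
0.235 * Q^(2/5) = 8.6340
1.02 * D = 3.0294
L = 5.6046 m

5.6046 m


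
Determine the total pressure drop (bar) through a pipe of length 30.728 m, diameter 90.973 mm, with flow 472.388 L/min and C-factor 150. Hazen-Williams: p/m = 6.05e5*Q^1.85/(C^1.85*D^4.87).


Q^1.85 = 88604
C^1.85 = 10611
D^4.87 = 3.4666e+09
p/m = 0.0014573 bar/m
p_total = 0.0014573 * 30.728 = 0.044779 bar

0.044779 bar


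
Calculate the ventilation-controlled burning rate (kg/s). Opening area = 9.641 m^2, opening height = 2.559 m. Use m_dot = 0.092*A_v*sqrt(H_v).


sqrt(H_v) = 1.5997
m_dot = 0.092 * 9.641 * 1.5997 = 1.4189 kg/s

1.4189 kg/s


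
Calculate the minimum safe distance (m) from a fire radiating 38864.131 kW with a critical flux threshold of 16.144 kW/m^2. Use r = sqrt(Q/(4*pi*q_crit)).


4*pi*q_crit = 202.87
Q/(4*pi*q_crit) = 191.57
r = sqrt(191.57) = 13.841 m

13.841 m


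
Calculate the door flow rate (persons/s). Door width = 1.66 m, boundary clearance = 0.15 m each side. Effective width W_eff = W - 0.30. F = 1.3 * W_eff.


W_eff = 1.66 - 0.30 = 1.36 m
F = 1.3 * 1.36 = 1.768 persons/s

1.768 persons/s


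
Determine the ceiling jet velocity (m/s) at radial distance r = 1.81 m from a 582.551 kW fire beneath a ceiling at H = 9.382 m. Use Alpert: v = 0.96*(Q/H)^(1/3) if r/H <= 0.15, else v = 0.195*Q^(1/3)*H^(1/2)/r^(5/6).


r/H = 1.81 / 9.382 = 0.19292
r/H > 0.15, so v = 0.195*Q^(1/3)*H^(1/2)/r^(5/6)
Q^(1/3) = 8.3518
H^(1/2) = 3.0630
r^(5/6) = 1.6396
v = 0.195 * 8.3518 * 3.0630 / 1.6396 = 3.0425 m/s

3.0425 m/s


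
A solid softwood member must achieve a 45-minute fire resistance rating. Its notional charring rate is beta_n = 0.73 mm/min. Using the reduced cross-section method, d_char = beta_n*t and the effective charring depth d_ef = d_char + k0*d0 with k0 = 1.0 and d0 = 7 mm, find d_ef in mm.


d_char = 0.73 * 45 = 32.85 mm
d_ef = 32.85 + 1.0*7 = 39.85 mm

39.85 mm


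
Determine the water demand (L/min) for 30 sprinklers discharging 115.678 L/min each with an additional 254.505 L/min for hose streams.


Sprinkler demand = 30 * 115.678 = 3470.34 L/min
Total = 3470.34 + 254.505 = 3724.845 L/min

3724.845 L/min


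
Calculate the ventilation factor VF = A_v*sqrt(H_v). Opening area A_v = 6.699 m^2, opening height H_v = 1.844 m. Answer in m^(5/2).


sqrt(H_v) = 1.3579
VF = 6.699 * 1.3579 = 9.0968 m^(5/2)

9.0968 m^(5/2)


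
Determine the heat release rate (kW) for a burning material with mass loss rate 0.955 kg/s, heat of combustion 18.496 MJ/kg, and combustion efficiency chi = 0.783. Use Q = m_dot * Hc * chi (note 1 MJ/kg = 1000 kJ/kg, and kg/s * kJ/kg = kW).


Hc = 18.496 MJ/kg = 18.496 * 1000 kJ/kg = 18496 kJ/kg
Q = 0.955 kg/s * 18496 kJ/kg * 0.783 = 13831 kW

13831 kW


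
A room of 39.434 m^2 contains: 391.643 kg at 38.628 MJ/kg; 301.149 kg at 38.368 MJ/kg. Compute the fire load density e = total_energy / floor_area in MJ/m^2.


Total energy = 391.643*38.628 + 301.149*38.368
= 15128.39 + 11554.48
= 26682.87 MJ
e = 26682.87 / 39.434 = 676.65 MJ/m^2

676.65 MJ/m^2


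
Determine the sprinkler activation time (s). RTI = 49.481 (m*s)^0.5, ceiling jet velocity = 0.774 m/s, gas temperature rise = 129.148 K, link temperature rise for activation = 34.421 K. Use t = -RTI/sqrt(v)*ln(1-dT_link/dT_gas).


dT_link/dT_gas = 0.26652
ln(1 - 0.26652) = -0.30996
t = -49.481 / sqrt(0.774) * -0.30996 = 17.433 s

17.433 s
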